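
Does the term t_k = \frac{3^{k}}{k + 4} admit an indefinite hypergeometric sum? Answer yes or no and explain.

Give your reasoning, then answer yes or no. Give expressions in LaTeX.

r(k) = 3*(k + 4)/(k + 5) after simplifying.
Normal form (A,B,C) = (3*k + 12, k + 5, 1).
Solve (3*k + 12)·f(k+1) − (k + 4)·f(k) = 1.
From deg A=1, deg B=1, deg C=0: d=-1.
Bound -1 < 0, so the key equation has no polynomial solution.

No — t_k has no hypergeometric antidifference.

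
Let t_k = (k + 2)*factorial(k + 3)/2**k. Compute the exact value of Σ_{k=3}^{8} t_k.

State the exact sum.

Compute t_(k+1)/t_k: get (k + 3)*(k + 4)/(2*(k + 2)).
Factor: A=k/2 + 2; B=1; C=k + 2.
Need (k/2 + 2)·f(k+1) − (1)·f(k) = k + 2.
deg f ≤ 0 (via 1,0,1).
Solve for f: f(k) = 2 (degree 0 ≤ 0).
So s_k = (B(k−1)f/C)·t_k = (2/(k + 2))·t_k = 2**(1 - k)*factorial(k + 3).
Check: Δs_k = (k + 2)*factorial(k + 3)/2**k. ✓
Σ_(k=3)^(8) t_k = s_(9) − s_(3) = 1871100 − (180) = 1870920.

Σ = 1870920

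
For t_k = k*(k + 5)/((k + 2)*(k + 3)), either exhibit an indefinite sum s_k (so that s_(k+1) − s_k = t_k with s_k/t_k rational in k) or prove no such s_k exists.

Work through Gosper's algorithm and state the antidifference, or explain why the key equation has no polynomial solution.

Step 1: r(k) = (k + 1)*(k + 2)*(k + 6)/(k*(k + 4)*(k + 5)).
Normal form (A,B,C) = (k + 2, k + 4, k**2 + 5*k).
Need (k + 2)·f(k+1) − (k + 3)·f(k) = k**2 + 5*k.
From deg A=1, deg B=1, deg C=2: d=2.
Coefficient equations give f(k) = k*(k - 1).
Get s_k = R·t_k = k*(k - 1)/(k + 2) with R(k) = B(k−1)f(k)/C(k) = (k - 1)*(k + 3)/(k + 5).
Δs = k*(k + 5)/(k**2 + 5*k + 6), as required.

s_k = k*(k - 1)/(k + 2)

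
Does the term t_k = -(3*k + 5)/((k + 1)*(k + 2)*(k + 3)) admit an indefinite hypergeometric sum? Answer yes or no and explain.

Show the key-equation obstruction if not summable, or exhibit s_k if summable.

Step 1: r(k) = (k + 1)*(3*k + 8)/((k + 4)*(3*k + 5)).
Normal form (A,B,C) = (k + 1, k + 4, k + 5/3).
Set up (k + 1)·f(k+1) − (k + 3)·f(k) − (k + 5/3) = 0.
Degrees (1,1,1) ⇒ d ≤ 2.
A polynomial solution: f(k) = k*(2*k + 3)/3.
R(k) = B(k−1)·f(k)/C(k) = k*(k + 3)*(2*k + 3)/(3*k + 5); s_k = R·t_k = k*(-2*k - 3)/((k + 1)*(k + 2)).
s_(k+1) − s_k = (-3*k - 5)/(k**3 + 6*k**2 + 11*k + 6) = t_k.

Yes. s_k = k*(-2*k - 3)/((k + 1)*(k + 2)).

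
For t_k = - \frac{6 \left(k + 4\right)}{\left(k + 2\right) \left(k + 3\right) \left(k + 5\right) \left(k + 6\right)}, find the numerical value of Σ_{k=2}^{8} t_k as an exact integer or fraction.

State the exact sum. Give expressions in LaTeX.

Σ = -27/308

Ratio r(k) = (k + 2)*(k + 5)**2/((k + 4)**2*(k + 7)).
A = k + 2, B = k + 7, C = k**2 + 8*k + 16.
Need (k + 2)·f(k+1) − (k + 6)·f(k) = k**2 + 8*k + 16.
deg f ≤ 4 (via 1,1,2).
Solve for f: f(k) = k*(k + 3)*(k + 4)*(k + 7)/20 (degree 4 ≤ 4).
Certificate R = B(k−1)f/C = k*(k + 3)*(k + 6)*(k + 7)/(20*(k + 4)) gives s_k = 3*k*(-k - 7)/(10*(k**2 + 7*k + 10)).
Check: Δs_k = 6*(-k - 4)/(k**4 + 16*k**3 + 91*k**2 + 216*k + 180). ✓
Σ_(k=2)^(8) t_k = s_(9) − s_(2) = -108/385 − (-27/140) = -27/308.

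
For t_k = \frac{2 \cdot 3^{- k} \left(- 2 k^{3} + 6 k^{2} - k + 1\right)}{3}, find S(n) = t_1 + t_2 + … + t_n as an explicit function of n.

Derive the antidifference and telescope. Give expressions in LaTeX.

S(n) = 3^{- n - 1} \left(3^{n} + 2 n^{3} + 3 n^{2} + n - 1\right)

t_(k+1)/t_k = (2*k**3 - 5*k - 4)/(3*(2*k**3 - 6*k**2 + k - 1)).
Factor: A=1/3; B=1; C=k**3 - 3*k**2 + k/2 - 1/2.
Set up (1/3)·f(k+1) − (1)·f(k) − (k**3 - 3*k**2 + k/2 - 1/2) = 0.
Bound: deg f ≤ 3.
Solving with deg f ≤ 3: f(k) = -3*(2*k**3 - 3*k**2 + k - 1)/4.
Certificate R = B(k−1)f/C = -3*(2*k**3 - 3*k**2 + k - 1)/(2*(2*k**3 - 6*k**2 + k - 1)) gives s_k = (2*k**3 - 3*k**2 + k - 1)/3**k.
s_(k+1) − s_k = 2*(-2*k**3 + 6*k**2 - k + 1)/(3*3**k) = t_k.
Σ_(k=1)^n t_k = s_(n+1) − s_(1) = (3**(-n - 1)*(2*n**3 + 3*n**2 + n - 1)) − (-1/3), i.e. 3**(-n - 1)*(3**n + 2*n**3 + 3*n**2 + n - 1).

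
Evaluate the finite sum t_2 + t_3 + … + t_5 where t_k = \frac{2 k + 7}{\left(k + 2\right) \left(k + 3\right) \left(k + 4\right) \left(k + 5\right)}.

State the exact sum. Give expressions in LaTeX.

Ratio r(k) = (k + 2)*(2*k + 9)/((k + 6)*(2*k + 7)).
Factor: A=k + 2; B=k + 6; C=k + 7/2.
f must satisfy (k + 2)·f(k+1) − (k + 5)·f(k) = k + 7/2.
Bound: deg f ≤ 3.
Match coefficients ⇒ f(k) = k*(k + 3)*(k + 6)/16.
Certificate R = B(k−1)f/C = k*(k + 3)*(k + 5)*(k + 6)/(8*(2*k + 7)) gives s_k = k*(k + 6)/(8*(k**2 + 6*k + 8)).
Check: Δs_k = (2*k + 7)/(k**4 + 14*k**3 + 71*k**2 + 154*k + 120). ✓
Telescoping: Σ = s_(6) − s_(2) = 9/80 − (1/12) = 7/240.

Σ = 7/240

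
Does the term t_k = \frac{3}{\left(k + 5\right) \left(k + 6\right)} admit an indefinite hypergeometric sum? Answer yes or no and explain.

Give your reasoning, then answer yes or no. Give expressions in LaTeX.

r(k) = (k + 5)/(k + 7) after simplifying.
A = k + 5, B = k + 7, C = 1.
Key eq: (k + 5)·f(k+1) = (k + 6)·f(k) + (1).
Bound: deg f ≤ 1.
Match coefficients ⇒ f(k) = k/5.
So s_k = (B(k−1)f/C)·t_k = (k*(k + 6)/5)·t_k = 3*k/(5*(k + 5)).
Δs = 3/(k**2 + 11*k + 30), as required.

Yes. s_k = \frac{3 k}{5 \left(k + 5\right)}.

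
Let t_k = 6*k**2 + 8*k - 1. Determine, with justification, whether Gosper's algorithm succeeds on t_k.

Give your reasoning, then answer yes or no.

Yes. s_k = k*(2*k**2 + k - 4).

The ratio is (6*k**2 + 20*k + 13)/(6*k**2 + 8*k - 1).
Factor: A=1; B=1; C=k**2 + 4*k/3 - 1/6.
Key eq: (1)·f(k+1) = (1)·f(k) + (k**2 + 4*k/3 - 1/6).
Degrees (0,0,2) ⇒ d ≤ 3.
Match coefficients ⇒ f(k) = k*(2*k**2 + k - 4)/6.
Certificate R = B(k−1)f/C = k*(2*k**2 + k - 4)/(6*k**2 + 8*k - 1) gives s_k = k*(2*k**2 + k - 4).
Verify: 6*k**2 + 8*k - 1 matches t_k.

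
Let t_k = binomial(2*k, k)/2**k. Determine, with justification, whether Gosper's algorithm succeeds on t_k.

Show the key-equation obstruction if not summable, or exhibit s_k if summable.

No. Not Gosper-summable.

t_(k+1)/t_k = (2*k + 1)/(k + 1).
Normal form (A,B,C) = (2*k + 1, k + 1, 1).
Set up (2*k + 1)·f(k+1) − (k)·f(k) − (1) = 0.
From deg A=1, deg B=1, deg C=0: d=-1.
Negative degree bound (-1): no f exists, t_k not Gosper-summable.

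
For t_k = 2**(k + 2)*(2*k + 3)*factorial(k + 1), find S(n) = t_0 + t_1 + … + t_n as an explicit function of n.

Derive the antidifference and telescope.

S(n) = 8*2**n*factorial(n + 2) - 4

Step 1: r(k) = 2*(k + 2)*(2*k + 5)/(2*k + 3).
Take A(k)=2*k + 4, B(k)=1, C(k)=k + 3/2.
Solve (2*k + 4)·f(k+1) − (1)·f(k) = k + 3/2.
Degrees (1,0,1) ⇒ d ≤ 0.
Solving with deg f ≤ 0: f(k) = 1/2.
Then R = B(k−1)f/C = 1/(2*k + 3), so s_k = R(k)·t_k = 2**(k + 2)*factorial(k + 1).
Check: Δs_k = 2**(k + 2)*(2*k + 3)*factorial(k + 1). ✓
Evaluate: s_(n+1) = 2**(n + 3)*factorial(n + 2); subtract s_(0) = 4 ⇒ S(n) = 8*2**n*factorial(n + 2) - 4.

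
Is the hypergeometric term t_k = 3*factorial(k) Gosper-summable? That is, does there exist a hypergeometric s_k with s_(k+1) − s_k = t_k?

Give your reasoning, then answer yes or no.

t_(k+1)/t_k = k + 1.
Normal form (A,B,C) = (k + 1, 1, 1).
Need (k + 1)·f(k+1) − (1)·f(k) = 1.
Degrees (1,0,0) ⇒ d ≤ -1.
Negative degree bound (-1): no f exists, t_k not Gosper-summable.

No — negative degree bound, so no certificate f.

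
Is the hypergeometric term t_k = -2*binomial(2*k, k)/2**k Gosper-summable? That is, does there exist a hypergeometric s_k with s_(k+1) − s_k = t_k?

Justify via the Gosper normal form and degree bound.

No — t_k has no hypergeometric antidifference.

t_(k+1)/t_k = (2*k + 1)/(k + 1).
A = 2*k + 1, B = k + 1, C = 1.
Need (2*k + 1)·f(k+1) − (k)·f(k) = 1.
From deg A=1, deg B=1, deg C=0: d=-1.
Bound -1 < 0, so the key equation has no polynomial solution.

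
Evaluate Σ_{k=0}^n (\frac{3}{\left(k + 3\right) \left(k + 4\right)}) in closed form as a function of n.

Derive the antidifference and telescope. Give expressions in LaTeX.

S(n) = \frac{n + 1}{n + 4}

Compute t_(k+1)/t_k: get (k + 3)/(k + 5).
A = k + 3, B = k + 5, C = 1.
f must satisfy (k + 3)·f(k+1) − (k + 4)·f(k) = 1.
d = 1 from the (1,1,0) case.
Solve for f: f(k) = k/3 (degree 1 ≤ 1).
R(k) = B(k−1)·f(k)/C(k) = k*(k + 4)/3; s_k = R·t_k = k/(k + 3).
s_(k+1) − s_k = 3/(k**2 + 7*k + 12) = t_k.
Telescope: S(n) = s_(n+1) − s_(0) = (n + 1)/(n + 4) − (0) = (n + 1)/(n + 4).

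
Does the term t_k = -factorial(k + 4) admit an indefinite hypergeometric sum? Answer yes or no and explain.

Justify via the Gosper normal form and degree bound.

r(k) = k + 5 after simplifying.
Take A(k)=k + 5, B(k)=1, C(k)=1.
Need (k + 5)·f(k+1) − (1)·f(k) = 1.
deg f ≤ -1 (via 1,0,0).
Bound -1 < 0, so the key equation has no polynomial solution.

No — key equation has no polynomial f.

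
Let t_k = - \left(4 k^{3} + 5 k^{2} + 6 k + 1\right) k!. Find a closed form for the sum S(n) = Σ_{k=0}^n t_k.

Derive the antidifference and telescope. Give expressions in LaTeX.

Step 1: r(k) = (4*k**4 + 21*k**3 + 45*k**2 + 44*k + 16)/(4*k**3 + 5*k**2 + 6*k + 1).
So A=k + 1 and B=1, with C=k**3 + 5*k**2/4 + 3*k/2 + 1/4.
Solve (k + 1)·f(k+1) − (1)·f(k) = k**3 + 5*k**2/4 + 3*k/2 + 1/4.
Degrees (1,0,3) ⇒ d ≤ 2.
Solve for f: f(k) = (4*k**2 - 3*k - 3)/4 (degree 2 ≤ 2).
Get s_k = R·t_k = (-4*k**2 + 3*k + 3)*factorial(k) with R(k) = B(k−1)f(k)/C(k) = (4*k**2 - 3*k - 3)/(4*k**3 + 5*k**2 + 6*k + 1).
Check: Δs_k = -(4*k**3 + 5*k**2 + 6*k + 1)*factorial(k). ✓
Σ_(k=0)^n t_k = s_(n+1) − s_(0) = (-(4*n**2 + 5*n - 2)*factorial(n + 1)) − (3), i.e. -4*n**3*factorial(n) - 9*n**2*factorial(n) - 3*n*factorial(n) + 2*factorial(n) - 3.

S(n) = - 4 n^{3} n! - 9 n^{2} n! - 3 n n! + 2 n! - 3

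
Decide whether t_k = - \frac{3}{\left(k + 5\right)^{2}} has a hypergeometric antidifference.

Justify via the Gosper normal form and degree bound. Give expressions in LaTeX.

No. Not Gosper-summable.

Step 1: r(k) = (k + 5)**2/(k + 6)**2.
Factor: A=k**2 + 10*k + 25; B=k**2 + 12*k + 36; C=1.
Key eq: (k**2 + 10*k + 25)·f(k+1) = (k**2 + 10*k + 25)·f(k) + (1).
From deg A=2, deg B=2, deg C=0: d=0.
Generic f = c0 gives residual -1; -1 = 0 cannot hold, so t_k is not Gosper-summable.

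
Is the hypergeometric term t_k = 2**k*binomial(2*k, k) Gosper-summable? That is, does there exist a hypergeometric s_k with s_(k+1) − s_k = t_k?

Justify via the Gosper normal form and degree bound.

No — negative degree bound, so no certificate f.

t_(k+1)/t_k = 4*(2*k + 1)/(k + 1).
Gosper form: A/B · C(k+1)/C(k) with A=8*k + 4, B=k + 1, C=1.
Solve (8*k + 4)·f(k+1) − (k)·f(k) = 1.
Bound: deg f ≤ -1.
Bound -1 < 0, so the key equation has no polynomial solution.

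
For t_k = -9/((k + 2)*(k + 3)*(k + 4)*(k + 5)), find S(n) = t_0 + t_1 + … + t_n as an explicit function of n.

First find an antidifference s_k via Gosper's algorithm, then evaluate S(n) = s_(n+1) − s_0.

Compute t_(k+1)/t_k: get (k + 2)/(k + 6).
A = k + 2, B = k + 6, C = 1.
Solve (k + 2)·f(k+1) − (k + 5)·f(k) = 1.
d = 3 from the (1,1,0) case.
A polynomial solution: f(k) = k*(k**2 + 9*k + 26)/72.
Certificate R = B(k−1)f/C = k*(k + 5)*(k**2 + 9*k + 26)/72 gives s_k = k*(-k**2 - 9*k - 26)/(8*(k + 2)*(k + 3)*(k + 4)).
Δs = -9/(k**4 + 14*k**3 + 71*k**2 + 154*k + 120), as required.
Σ_(k=0)^n t_k = s_(n+1) − s_(0) = ((-n**3 - 12*n**2 - 47*n - 36)/(8*(n**3 + 12*n**2 + 47*n + 60))) − (0), i.e. (-n**3 - 12*n**2 - 47*n - 36)/(8*(n**3 + 12*n**2 + 47*n + 60)).

S(n) = (-n**3 - 12*n**2 - 47*n - 36)/(8*(n**3 + 12*n**2 + 47*n + 60))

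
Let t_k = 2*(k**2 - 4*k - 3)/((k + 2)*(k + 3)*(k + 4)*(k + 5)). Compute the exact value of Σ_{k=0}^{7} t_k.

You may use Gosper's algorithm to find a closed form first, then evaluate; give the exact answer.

Σ = -17/165

Compute t_(k+1)/t_k: get (k**3 - 10*k - 12)/(k**3 + 2*k**2 - 27*k - 18).
Normal form (A,B,C) = (k + 2, k + 6, k**2 - 4*k - 3).
Set up (k + 2)·f(k+1) − (k + 5)·f(k) − (k**2 - 4*k - 3) = 0.
Bound: deg f ≤ 3.
Solve for f: f(k) = -k*(2*k + 1)/2 (degree 2 ≤ 3).
Then R = B(k−1)f/C = -k*(k + 5)*(2*k + 1)/(2*(k**2 - 4*k - 3)), so s_k = R(k)·t_k = k*(-2*k - 1)/((k + 2)*(k + 3)*(k + 4)).
Check: Δs_k = 2*(k**2 - 4*k - 3)/(k**4 + 14*k**3 + 71*k**2 + 154*k + 120). ✓
Σ_(k=0)^(7) t_k = s_(8) − s_(0) = -17/165 − (0) = -17/165.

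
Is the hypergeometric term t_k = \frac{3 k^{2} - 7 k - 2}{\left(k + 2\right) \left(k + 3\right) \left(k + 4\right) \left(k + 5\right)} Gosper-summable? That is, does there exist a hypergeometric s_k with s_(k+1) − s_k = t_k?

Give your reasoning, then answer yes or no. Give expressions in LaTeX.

Yes. s_k = \frac{k \left(k^{2} - 9 k + 2\right)}{6 \left(k + 2\right) \left(k + 3\right) \left(k + 4\right)}.

t_(k+1)/t_k = (k + 2)*(7*k - 3*(k + 1)**2 + 9)/((k + 6)*(-3*k**2 + 7*k + 2)).
Take A(k)=k + 2, B(k)=k + 6, C(k)=k**2 - 7*k/3 - 2/3.
Set up (k + 2)·f(k+1) − (k + 5)·f(k) − (k**2 - 7*k/3 - 2/3) = 0.
From deg A=1, deg B=1, deg C=2: d=3.
Solving with deg f ≤ 3: f(k) = k*(k**2 - 9*k + 2)/18.
Certificate R = B(k−1)f/C = k*(k + 5)*(k**2 - 9*k + 2)/(6*(3*k**2 - 7*k - 2)) gives s_k = k*(k**2 - 9*k + 2)/(6*(k + 2)*(k + 3)*(k + 4)).
Verify: (3*k**2 - 7*k - 2)/(k**4 + 14*k**3 + 71*k**2 + 154*k + 120) matches t_k.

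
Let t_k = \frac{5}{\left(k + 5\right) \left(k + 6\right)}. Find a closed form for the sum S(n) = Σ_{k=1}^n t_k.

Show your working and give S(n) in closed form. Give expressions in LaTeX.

S(n) = \frac{5 n}{6 \left(n + 6\right)}

t_(k+1)/t_k = (k + 5)/(k + 7).
A = k + 5, B = k + 7, C = 1.
Solve (k + 5)·f(k+1) − (k + 6)·f(k) = 1.
Degrees (1,1,0) ⇒ d ≤ 1.
Coefficient equations give f(k) = k/5.
Get s_k = R·t_k = k/(k + 5) with R(k) = B(k−1)f(k)/C(k) = k*(k + 6)/5.
Verify: 5/(k**2 + 11*k + 30) matches t_k.
Telescope: S(n) = s_(n+1) − s_(1) = (n + 1)/(n + 6) − (1/6) = 5*n/(6*(n + 6)).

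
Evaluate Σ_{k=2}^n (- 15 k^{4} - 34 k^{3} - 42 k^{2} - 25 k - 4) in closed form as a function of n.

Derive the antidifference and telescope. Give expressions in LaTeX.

S(n) = - 3 n^{5} - 16 n^{4} - 36 n^{3} - 42 n^{2} - 23 n + 120

The ratio is (15*k**4 + 94*k**3 + 234*k**2 + 271*k + 120)/(15*k**4 + 34*k**3 + 42*k**2 + 25*k + 4).
Gosper form: A/B · C(k+1)/C(k) with A=1, B=1, C=k**4 + 34*k**3/15 + 14*k**2/5 + 5*k/3 + 4/15.
Need (1)·f(k+1) − (1)·f(k) = k**4 + 34*k**3/15 + 14*k**2/5 + 5*k/3 + 4/15.
Degrees (0,0,4) ⇒ d ≤ 5.
Coefficient equations give f(k) = k*(3*k**4 + k**3 + 2*k**2 - 2)/15.
R(k) = B(k−1)·f(k)/C(k) = k*(3*k**4 + k**3 + 2*k**2 - 2)/(15*k**4 + 34*k**3 + 42*k**2 + 25*k + 4); s_k = R·t_k = k*(-3*k**4 - k**3 - 2*k**2 + 2).
Verify: -15*k**4 - 34*k**3 - 42*k**2 - 25*k - 4 matches t_k.
s_(n+1) = -3*n**5 - 16*n**4 - 36*n**3 - 42*n**2 - 23*n - 4 and s_(2) = -124, so S(n) = -3*n**5 - 16*n**4 - 36*n**3 - 42*n**2 - 23*n + 120.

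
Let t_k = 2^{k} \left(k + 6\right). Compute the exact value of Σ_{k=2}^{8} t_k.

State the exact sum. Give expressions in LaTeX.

Σ = 6632

Compute t_(k+1)/t_k: get 2*(k + 7)/(k + 6).
Gosper form: A/B · C(k+1)/C(k) with A=2, B=1, C=k + 6.
Set up (2)·f(k+1) − (1)·f(k) − (k + 6) = 0.
d = 1 from the (0,0,1) case.
A polynomial solution: f(k) = k + 4.
Certificate R = B(k−1)f/C = (k + 4)/(k + 6) gives s_k = 2**k*(k + 4).
s_(k+1) − s_k = 2**k*(k + 6) = t_k.
Sum = s_(9) − s_(2); s_(9) = 6656, s_(2) = 24 ⇒ 6632.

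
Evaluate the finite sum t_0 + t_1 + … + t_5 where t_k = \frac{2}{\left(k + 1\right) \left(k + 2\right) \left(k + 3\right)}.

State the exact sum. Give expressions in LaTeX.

Σ = 27/56

Ratio r(k) = (k + 1)/(k + 4).
Gosper form: A/B · C(k+1)/C(k) with A=k + 1, B=k + 4, C=1.
Key eq: (k + 1)·f(k+1) = (k + 3)·f(k) + (1).
deg f ≤ 2 (via 1,1,0).
Coefficient equations give f(k) = k*(k + 3)/4.
R(k) = B(k−1)·f(k)/C(k) = k*(k + 3)**2/4; s_k = R·t_k = k*(k + 3)/(2*(k + 1)*(k + 2)).
Check: Δs_k = 2/(k**3 + 6*k**2 + 11*k + 6). ✓
Sum = s_(6) − s_(0); s_(6) = 27/56, s_(0) = 0 ⇒ 27/56.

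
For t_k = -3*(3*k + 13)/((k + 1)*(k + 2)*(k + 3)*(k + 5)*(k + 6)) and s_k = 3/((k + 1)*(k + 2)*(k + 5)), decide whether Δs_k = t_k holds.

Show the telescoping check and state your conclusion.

Valid: the claim telescopes to t_k.

s_(k+1) = 3/((k + 2)*(k + 3)*(k + 6))
s_(k+1) − s_k = 3*(-3*k - 13)/(k**5 + 17*k**4 + 107*k**3 + 307*k**2 + 396*k + 180)
(s_(k+1) − s_k) − t_k = 0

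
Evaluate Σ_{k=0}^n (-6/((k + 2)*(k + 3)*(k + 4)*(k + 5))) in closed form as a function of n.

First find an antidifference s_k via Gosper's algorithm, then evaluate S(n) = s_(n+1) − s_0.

S(n) = (-n**3 - 12*n**2 - 47*n - 36)/(12*(n**3 + 12*n**2 + 47*n + 60))

Ratio r(k) = (k + 2)/(k + 6).
Take A(k)=k + 2, B(k)=k + 6, C(k)=1.
Need (k + 2)·f(k+1) − (k + 5)·f(k) = 1.
deg f ≤ 3 (via 1,1,0).
A polynomial solution: f(k) = k*(k**2 + 9*k + 26)/72.
So s_k = (B(k−1)f/C)·t_k = (k*(k + 5)*(k**2 + 9*k + 26)/72)·t_k = k*(-k**2 - 9*k - 26)/(12*(k + 2)*(k + 3)*(k + 4)).
Δs = -6/(k**4 + 14*k**3 + 71*k**2 + 154*k + 120), as required.
Evaluate: s_(n+1) = (-n**3 - 12*n**2 - 47*n - 36)/(12*(n**3 + 12*n**2 + 47*n + 60)); subtract s_(0) = 0 ⇒ S(n) = (-n**3 - 12*n**2 - 47*n - 36)/(12*(n**3 + 12*n**2 + 47*n + 60)).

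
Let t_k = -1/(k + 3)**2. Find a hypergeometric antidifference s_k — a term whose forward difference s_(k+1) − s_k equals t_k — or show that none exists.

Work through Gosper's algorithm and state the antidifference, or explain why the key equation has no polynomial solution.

r(k) = (k + 3)**2/(k + 4)**2 after simplifying.
Gosper form: A/B · C(k+1)/C(k) with A=k**2 + 6*k + 9, B=k**2 + 8*k + 16, C=1.
f must satisfy (k**2 + 6*k + 9)·f(k+1) − (k**2 + 6*k + 9)·f(k) = 1.
Bound: deg f ≤ 0.
f = c0 ⇒ A·f(k+1) − B(k−1)·f(k) − C = -1. The system {-1 = 0} is inconsistent; no antidifference.

none — t_k is not Gosper-summable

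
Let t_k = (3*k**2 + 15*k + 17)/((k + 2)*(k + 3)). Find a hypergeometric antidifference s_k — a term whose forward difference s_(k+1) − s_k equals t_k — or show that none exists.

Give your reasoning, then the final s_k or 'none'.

Ratio r(k) = (k + 2)*(15*k + 3*(k + 1)**2 + 32)/((k + 4)*(3*k**2 + 15*k + 17)).
Factor: A=k + 2; B=k + 4; C=k**2 + 5*k + 17/3.
f must satisfy (k + 2)·f(k+1) − (k + 3)·f(k) = k**2 + 5*k + 17/3.
d = 2 from the (1,1,2) case.
A polynomial solution: f(k) = k*(6*k + 11)/6.
Then R = B(k−1)f/C = k*(k + 3)*(6*k + 11)/(2*(3*k**2 + 15*k + 17)), so s_k = R(k)·t_k = k*(6*k + 11)/(2*(k + 2)).
s_(k+1) − s_k = (3*k**2 + 15*k + 17)/(k**2 + 5*k + 6) = t_k.

s_k = k*(6*k + 11)/(2*(k + 2))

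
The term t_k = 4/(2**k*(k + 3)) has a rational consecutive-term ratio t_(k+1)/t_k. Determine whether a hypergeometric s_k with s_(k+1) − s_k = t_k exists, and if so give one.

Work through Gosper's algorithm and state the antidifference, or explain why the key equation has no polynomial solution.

none (Gosper's algorithm certifies no s_k)

The ratio is (k + 3)/(2*(k + 4)).
Normal form (A,B,C) = (k/2 + 3/2, k + 4, 1).
Need (k/2 + 3/2)·f(k+1) − (k + 3)·f(k) = 1.
d = -1 from the (1,1,0) case.
deg f ≤ -1 is impossible — no certificate.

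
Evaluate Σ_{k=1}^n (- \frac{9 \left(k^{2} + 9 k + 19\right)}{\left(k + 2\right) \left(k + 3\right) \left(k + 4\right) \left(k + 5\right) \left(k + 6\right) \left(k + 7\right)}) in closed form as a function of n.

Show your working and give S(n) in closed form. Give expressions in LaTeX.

S(n) = \frac{n \left(- n^{2} - 15 n - 71\right)}{35 \left(n^{3} + 15 n^{2} + 71 n + 105\right)}

The ratio is (k + 2)*(9*k + (k + 1)**2 + 28)/((k + 8)*(k**2 + 9*k + 19)).
Normal form (A,B,C) = (k + 2, k + 8, k**2 + 9*k + 19).
f must satisfy (k + 2)·f(k+1) − (k + 7)·f(k) = k**2 + 9*k + 19.
d = 5 from the (1,1,2) case.
A polynomial solution: f(k) = k*(k + 3)*(k + 5)*(k**2 + 12*k + 44)/144.
Certificate R = B(k−1)f/C = k*(k + 3)*(k + 5)*(k + 7)*(k**2 + 12*k + 44)/(144*(k**2 + 9*k + 19)) gives s_k = k*(-k**2 - 12*k - 44)/(16*(k**3 + 12*k**2 + 44*k + 48)).
Check: Δs_k = 9*(-k**2 - 9*k - 19)/(k**6 + 27*k**5 + 295*k**4 + 1665*k**3 + 5104*k**2 + 8028*k + 5040). ✓
Evaluate: s_(n+1) = (-n**3 - 15*n**2 - 71*n - 57)/(16*(n**3 + 15*n**2 + 71*n + 105)); subtract s_(1) = -19/560 ⇒ S(n) = n*(-n**2 - 15*n - 71)/(35*(n**3 + 15*n**2 + 71*n + 105)).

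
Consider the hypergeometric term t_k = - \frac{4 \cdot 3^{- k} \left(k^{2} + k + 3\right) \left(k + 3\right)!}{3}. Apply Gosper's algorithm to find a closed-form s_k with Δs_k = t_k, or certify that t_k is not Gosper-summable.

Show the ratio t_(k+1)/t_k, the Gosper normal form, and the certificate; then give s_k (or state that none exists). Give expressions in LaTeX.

Compute t_(k+1)/t_k: get (k + 4)*(k + (k + 1)**2 + 4)/(3*(k**2 + k + 3)).
Normal form (A,B,C) = (k/3 + 4/3, 1, k**2 + k + 3).
Key eq: (k/3 + 4/3)·f(k+1) = (1)·f(k) + (k**2 + k + 3).
From deg A=1, deg B=0, deg C=2: d=1.
Solve for f: f(k) = 3*(k - 1) (degree 1 ≤ 1).
R(k) = B(k−1)·f(k)/C(k) = 3*(k - 1)/(k**2 + k + 3); s_k = R·t_k = -4*(k - 1)*factorial(k + 3)/3**k.
Check: Δs_k = -4*(k**2 + k + 3)*factorial(k + 3)/(3*3**k). ✓

s_k = - 4 \cdot 3^{- k} \left(k - 1\right) \left(k + 3\right)!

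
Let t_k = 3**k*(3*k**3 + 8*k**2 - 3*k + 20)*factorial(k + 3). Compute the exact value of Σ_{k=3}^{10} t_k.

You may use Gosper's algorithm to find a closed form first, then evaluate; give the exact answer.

r(k) = 3*(3*k**4 + 29*k**3 + 90*k**2 + 116*k + 112)/(3*k**3 + 8*k**2 - 3*k + 20) after simplifying.
Factor: A=3*k + 12; B=1; C=k**3 + 8*k**2/3 - k + 20/3.
Set up (3*k + 12)·f(k+1) − (1)·f(k) − (k**3 + 8*k**2/3 - k + 20/3) = 0.
Bound: deg f ≤ 2.
Solve for f: f(k) = (k**2 - 3*k + 4)/3 (degree 2 ≤ 2).
R(k) = B(k−1)·f(k)/C(k) = (k**2 - 3*k + 4)/(3*k**3 + 8*k**2 - 3*k + 20); s_k = R·t_k = 3**k*(k**2 - 3*k + 4)*factorial(k + 3).
Verify: 3**k*(3*k**3 + 8*k**2 - 3*k + 20)*factorial(k + 3) matches t_k.
Σ_(k=3)^(10) t_k = s_(11) − s_(3) = 1420790293110988800 − (77760) = 1420790293110911040.

Σ = 1420790293110911040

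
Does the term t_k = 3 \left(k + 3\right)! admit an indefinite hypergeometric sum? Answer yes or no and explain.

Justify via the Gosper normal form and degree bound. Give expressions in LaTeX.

Ratio r(k) = k + 4.
Normal form (A,B,C) = (k + 4, 1, 1).
f must satisfy (k + 4)·f(k+1) − (1)·f(k) = 1.
From deg A=1, deg B=0, deg C=0: d=-1.
Bound -1 < 0, so the key equation has no polynomial solution.

No. Not Gosper-summable.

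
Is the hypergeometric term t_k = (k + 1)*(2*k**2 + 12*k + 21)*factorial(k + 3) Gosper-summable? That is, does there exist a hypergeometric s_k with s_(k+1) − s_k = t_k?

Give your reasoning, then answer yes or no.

r(k) = (k + 2)*(k + 4)*(12*k + 2*(k + 1)**2 + 33)/((k + 1)*(2*k**2 + 12*k + 21)) after simplifying.
Normal form (A,B,C) = (k + 4, 1, k**3 + 7*k**2 + 33*k/2 + 21/2).
Set up (k + 4)·f(k+1) − (1)·f(k) − (k**3 + 7*k**2 + 33*k/2 + 21/2) = 0.
d = 2 from the (1,0,3) case.
Coefficient equations give f(k) = (2*k**2 + 4*k - 1)/2.
Get s_k = R·t_k = (2*k**2 + 4*k - 1)*factorial(k + 3) with R(k) = B(k−1)f(k)/C(k) = (2*k**2 + 4*k - 1)/((k + 1)*(2*k**2 + 12*k + 21)).
Verify: (k + 1)*(2*k**2 + 12*k + 21)*factorial(k + 3) matches t_k.

Yes. s_k = (2*k**2 + 4*k - 1)*factorial(k + 3).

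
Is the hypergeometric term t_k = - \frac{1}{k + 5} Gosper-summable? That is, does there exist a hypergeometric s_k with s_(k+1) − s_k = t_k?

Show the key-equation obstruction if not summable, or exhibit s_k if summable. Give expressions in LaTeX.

No — t_k has no hypergeometric antidifference.

Ratio r(k) = (k + 5)/(k + 6).
Factor: A=k + 5; B=k + 6; C=1.
f must satisfy (k + 5)·f(k+1) − (k + 5)·f(k) = 1.
From deg A=1, deg B=1, deg C=0: d=0.
f = c0 ⇒ A·f(k+1) − B(k−1)·f(k) − C = -1. The system {-1 = 0} is inconsistent; no antidifference.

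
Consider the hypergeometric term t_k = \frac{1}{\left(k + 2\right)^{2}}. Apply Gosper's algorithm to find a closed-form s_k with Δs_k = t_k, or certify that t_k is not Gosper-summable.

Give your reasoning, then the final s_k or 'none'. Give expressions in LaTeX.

The ratio is (k + 2)**2/(k + 3)**2.
Normal form (A,B,C) = (k**2 + 4*k + 4, k**2 + 6*k + 9, 1).
f must satisfy (k**2 + 4*k + 4)·f(k+1) − (k**2 + 4*k + 4)·f(k) = 1.
deg f ≤ 0 (via 2,2,0).
Write f(k) = c0. Then LHS − RHS = -1, requiring -1 = 0: contradictory. No certificate.

not Gosper-summable; s_k does not exist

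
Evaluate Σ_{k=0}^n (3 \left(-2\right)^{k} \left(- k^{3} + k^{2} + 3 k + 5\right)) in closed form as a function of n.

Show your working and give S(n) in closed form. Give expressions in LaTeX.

S(n) = - 2 \left(-2\right)^{n} n^{3} + 8 \left(-2\right)^{n} n + 12 \left(-2\right)^{n} + 3

The ratio is 2*(-k**3 - 2*k**2 + 2*k + 8)/(k**3 - k**2 - 3*k - 5).
A = -2, B = 1, C = k**3 - k**2 - 3*k - 5.
Key eq: (-2)·f(k+1) = (1)·f(k) + (k**3 - k**2 - 3*k - 5).
Degrees (0,0,3) ⇒ d ≤ 3.
Solving with deg f ≤ 3: f(k) = -(k**3 - 3*k**2 - k - 3)/3.
So s_k = (B(k−1)f/C)·t_k = (-(k**3 - 3*k**2 - k - 3)/(3*(k**3 - k**2 - 3*k - 5)))·t_k = (-2)**k*(k**3 - 3*k**2 - k - 3).
Verify: 3*(-2)**k*(-k**3 + k**2 + 3*k + 5) matches t_k.
Evaluate: s_(n+1) = (-2)**(n + 1)*(n**3 - 4*n - 6); subtract s_(0) = -3 ⇒ S(n) = -2*(-2)**n*n**3 + 8*(-2)**n*n + 12*(-2)**n + 3.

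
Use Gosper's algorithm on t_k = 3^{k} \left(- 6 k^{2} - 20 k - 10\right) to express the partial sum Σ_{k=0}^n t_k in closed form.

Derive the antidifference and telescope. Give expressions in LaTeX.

Compute t_(k+1)/t_k: get 3*(3*k**2 + 16*k + 18)/(3*k**2 + 10*k + 5).
Factor: A=3; B=1; C=k**2 + 10*k/3 + 5/3.
Set up (3)·f(k+1) − (1)·f(k) − (k**2 + 10*k/3 + 5/3) = 0.
deg f ≤ 2 (via 0,0,2).
Coefficient equations give f(k) = (3*k**2 + k - 1)/6.
So s_k = (B(k−1)f/C)·t_k = ((3*k**2 + k - 1)/(2*(3*k**2 + 10*k + 5)))·t_k = 3**k*(-3*k**2 - k + 1).
Check: Δs_k = 3**k*(-6*k**2 - 20*k - 10). ✓
s_(n+1) = 3**(n + 1)*(-3*n**2 - 7*n - 3) and s_(0) = 1, so S(n) = -9*3**n*n**2 - 21*3**n*n - 9*3**n - 1.

S(n) = - 9 \cdot 3^{n} n^{2} - 21 \cdot 3^{n} n - 9 \cdot 3^{n} - 1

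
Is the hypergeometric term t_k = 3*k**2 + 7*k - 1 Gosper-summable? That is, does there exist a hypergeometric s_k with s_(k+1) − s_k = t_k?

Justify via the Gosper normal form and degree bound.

Yes. s_k = k*(k**2 + 2*k - 4).

r(k) = (3*k**2 + 13*k + 9)/(3*k**2 + 7*k - 1) after simplifying.
A = 1, B = 1, C = k**2 + 7*k/3 - 1/3.
f must satisfy (1)·f(k+1) − (1)·f(k) = k**2 + 7*k/3 - 1/3.
d = 3 from the (0,0,2) case.
Coefficient equations give f(k) = k*(k**2 + 2*k - 4)/3.
Get s_k = R·t_k = k*(k**2 + 2*k - 4) with R(k) = B(k−1)f(k)/C(k) = k*(k**2 + 2*k - 4)/(3*k**2 + 7*k - 1).
Check: Δs_k = 3*k**2 + 7*k - 1. ✓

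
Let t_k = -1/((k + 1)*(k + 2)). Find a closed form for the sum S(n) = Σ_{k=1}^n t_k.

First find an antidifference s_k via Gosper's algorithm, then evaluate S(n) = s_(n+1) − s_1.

Compute t_(k+1)/t_k: get (k + 1)/(k + 3).
Take A(k)=k + 1, B(k)=k + 3, C(k)=1.
f must satisfy (k + 1)·f(k+1) − (k + 2)·f(k) = 1.
d = 1 from the (1,1,0) case.
Coefficient equations give f(k) = k.
Then R = B(k−1)f/C = k*(k + 2), so s_k = R(k)·t_k = -k/(k + 1).
Δs = -1/(k**2 + 3*k + 2), as required.
Σ_(k=1)^n t_k = s_(n+1) − s_(1) = ((-n - 1)/(n + 2)) − (-1/2), i.e. -n/(2*n + 4).

S(n) = -n/(2*n + 4)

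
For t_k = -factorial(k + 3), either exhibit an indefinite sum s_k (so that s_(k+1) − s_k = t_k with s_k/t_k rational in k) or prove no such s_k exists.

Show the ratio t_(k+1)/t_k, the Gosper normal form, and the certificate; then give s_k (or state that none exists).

none — t_k is not Gosper-summable

The ratio is k + 4.
A = k + 4, B = 1, C = 1.
Set up (k + 4)·f(k+1) − (1)·f(k) − (1) = 0.
d = -1 from the (1,0,0) case.
Bound -1 < 0, so the key equation has no polynomial solution.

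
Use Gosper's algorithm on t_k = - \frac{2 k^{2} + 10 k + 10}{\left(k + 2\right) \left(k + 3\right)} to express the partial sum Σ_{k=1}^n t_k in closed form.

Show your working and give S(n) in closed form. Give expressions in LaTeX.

S(n) = \frac{2 n \left(- 3 n - 8\right)}{3 \left(n + 3\right)}

Compute t_(k+1)/t_k: get (k + 2)*(5*k + (k + 1)**2 + 10)/((k + 4)*(k**2 + 5*k + 5)).
A = k + 2, B = k + 4, C = k**2 + 5*k + 5.
f must satisfy (k + 2)·f(k+1) − (k + 3)·f(k) = k**2 + 5*k + 5.
From deg A=1, deg B=1, deg C=2: d=2.
Coefficient equations give f(k) = k*(2*k + 3)/2.
R(k) = B(k−1)·f(k)/C(k) = k*(k + 3)*(2*k + 3)/(2*(k**2 + 5*k + 5)); s_k = R·t_k = -k*(2*k + 3)/(k + 2).
s_(k+1) − s_k = 2*(-k**2 - 5*k - 5)/(k**2 + 5*k + 6) = t_k.
Σ_(k=1)^n t_k = s_(n+1) − s_(1) = ((-2*n**2 - 7*n - 5)/(n + 3)) − (-5/3), i.e. 2*n*(-3*n - 8)/(3*(n + 3)).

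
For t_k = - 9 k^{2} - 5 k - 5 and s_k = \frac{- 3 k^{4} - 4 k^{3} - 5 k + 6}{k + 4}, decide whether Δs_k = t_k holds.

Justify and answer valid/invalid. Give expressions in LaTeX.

Invalid: residual \frac{2 \left(6 k^{3} + 43 k^{2} + 21 k + 23\right)}{k^{2} + 9 k + 20} ≠ 0.

s_(k+1) = (-5*k - 3*(k + 1)**4 - 4*(k + 1)**3 + 1)/(k + 5)
s_(k+1) − s_k = (-9*k**4 - 74*k**3 - 144*k**2 - 103*k - 54)/(k**2 + 9*k + 20)
(s_(k+1) − s_k) − t_k = 2*(6*k**3 + 43*k**2 + 21*k + 23)/(k**2 + 9*k + 20)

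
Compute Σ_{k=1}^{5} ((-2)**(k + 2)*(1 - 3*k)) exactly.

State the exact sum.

Σ = 1280

Ratio r(k) = 2*(-3*k - 2)/(3*k - 1).
Normal form (A,B,C) = (-2, 1, k - 1/3).
Key eq: (-2)·f(k+1) = (1)·f(k) + (k - 1/3).
d = 1 from the (0,0,1) case.
Match coefficients ⇒ f(k) = -(k - 1)/3.
Get s_k = R·t_k = (-2)**(k + 2)*(k - 1) with R(k) = B(k−1)f(k)/C(k) = -(k - 1)/(3*k - 1).
Verify: (-2)**(k + 2)*(1 - 3*k) matches t_k.
Telescoping: Σ = s_(6) − s_(1) = 1280 − (0) = 1280.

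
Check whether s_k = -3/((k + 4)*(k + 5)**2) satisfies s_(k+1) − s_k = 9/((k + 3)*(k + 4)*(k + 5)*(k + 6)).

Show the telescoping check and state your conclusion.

Invalid: residual 6*(-4*k - 21)/(k**6 + 29*k**5 + 347*k**4 + 2191*k**3 + 7692*k**2 + 14220*k + 10800) ≠ 0.

s_(k+1) = -3/((k + 5)*(k + 6)**2)
s_(k+1) − s_k = 3*(3*k + 16)/(k**5 + 26*k**4 + 269*k**3 + 1384*k**2 + 3540*k + 3600)
(s_(k+1) − s_k) − t_k = 6*(-4*k - 21)/(k**6 + 29*k**5 + 347*k**4 + 2191*k**3 + 7692*k**2 + 14220*k + 10800)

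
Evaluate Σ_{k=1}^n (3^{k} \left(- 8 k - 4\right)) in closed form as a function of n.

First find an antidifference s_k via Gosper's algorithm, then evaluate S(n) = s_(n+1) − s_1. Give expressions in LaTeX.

Compute t_(k+1)/t_k: get 3*(2*k + 3)/(2*k + 1).
Gosper form: A/B · C(k+1)/C(k) with A=3, B=1, C=k + 1/2.
Solve (3)·f(k+1) − (1)·f(k) = k + 1/2.
d = 1 from the (0,0,1) case.
Solving with deg f ≤ 1: f(k) = (k - 1)/2.
Get s_k = R·t_k = 4*3**k*(1 - k) with R(k) = B(k−1)f(k)/C(k) = (k - 1)/(2*k + 1).
Δs = 3**k*(-8*k - 4), as required.
Telescope: S(n) = s_(n+1) − s_(1) = -12*3**n*n − (0) = -12*3**n*n.

S(n) = - 12 \cdot 3^{n} n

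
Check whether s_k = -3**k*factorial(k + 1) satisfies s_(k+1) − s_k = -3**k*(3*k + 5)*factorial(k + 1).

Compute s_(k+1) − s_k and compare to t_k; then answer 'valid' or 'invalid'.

s_(k+1) = -3**(k + 1)*factorial(k + 2)
s_(k+1) − s_k = -3**k*(3*k + 5)*factorial(k + 1)
(s_(k+1) − s_k) − t_k = 0

Valid: the claim telescopes to t_k.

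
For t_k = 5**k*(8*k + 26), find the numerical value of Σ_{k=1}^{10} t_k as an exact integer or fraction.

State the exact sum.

Σ = 1269531220

The ratio is 5*(4*k + 17)/(4*k + 13).
Factor: A=5; B=1; C=k + 13/4.
Solve (5)·f(k+1) − (1)·f(k) = k + 13/4.
Degrees (0,0,1) ⇒ d ≤ 1.
Solving with deg f ≤ 1: f(k) = (k + 2)/4.
So s_k = (B(k−1)f/C)·t_k = ((k + 2)/(4*k + 13))·t_k = 2*5**k*(k + 2).
s_(k+1) − s_k = 5**k*(8*k + 26) = t_k.
Σ_(k=1)^(10) t_k = s_(11) − s_(1) = 1269531250 − (30) = 1269531220.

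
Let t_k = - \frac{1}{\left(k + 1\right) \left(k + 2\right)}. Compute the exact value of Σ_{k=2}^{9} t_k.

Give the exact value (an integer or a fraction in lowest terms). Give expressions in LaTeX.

Compute t_(k+1)/t_k: get (k + 1)/(k + 3).
Normal form (A,B,C) = (k + 1, k + 3, 1).
Solve (k + 1)·f(k+1) − (k + 2)·f(k) = 1.
d = 1 from the (1,1,0) case.
Coefficient equations give f(k) = k.
R(k) = B(k−1)·f(k)/C(k) = k*(k + 2); s_k = R·t_k = -k/(k + 1).
Check: Δs_k = -1/(k**2 + 3*k + 2). ✓
Telescoping: Σ = s_(10) − s_(2) = -10/11 − (-2/3) = -8/33.

Σ = -8/33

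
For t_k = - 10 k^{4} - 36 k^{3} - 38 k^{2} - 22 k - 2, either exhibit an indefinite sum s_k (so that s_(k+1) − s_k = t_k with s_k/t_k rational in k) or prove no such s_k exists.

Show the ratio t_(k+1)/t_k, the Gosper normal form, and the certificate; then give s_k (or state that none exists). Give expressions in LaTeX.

s_k = k \left(- 2 k^{4} - 4 k^{3} + 2 k^{2} - k + 3\right)

Ratio r(k) = (5*k**4 + 38*k**3 + 103*k**2 + 123*k + 54)/(5*k**4 + 18*k**3 + 19*k**2 + 11*k + 1).
A = 1, B = 1, C = k**4 + 18*k**3/5 + 19*k**2/5 + 11*k/5 + 1/5.
Set up (1)·f(k+1) − (1)·f(k) − (k**4 + 18*k**3/5 + 19*k**2/5 + 11*k/5 + 1/5) = 0.
Bound: deg f ≤ 5.
Solve for f: f(k) = k*(2*k**4 + 4*k**3 - 2*k**2 + k - 3)/10 (degree 5 ≤ 5).
Get s_k = R·t_k = k*(-2*k**4 - 4*k**3 + 2*k**2 - k + 3) with R(k) = B(k−1)f(k)/C(k) = k*(2*k**4 + 4*k**3 - 2*k**2 + k - 3)/(2*(5*k**4 + 18*k**3 + 19*k**2 + 11*k + 1)).
Verify: -10*k**4 - 36*k**3 - 38*k**2 - 22*k - 2 matches t_k.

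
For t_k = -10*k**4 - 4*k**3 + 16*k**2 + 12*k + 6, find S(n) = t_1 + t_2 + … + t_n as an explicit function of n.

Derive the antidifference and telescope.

Compute t_(k+1)/t_k: get (5*k**4 + 22*k**3 + 28*k**2 + 4*k - 10)/(5*k**4 + 2*k**3 - 8*k**2 - 6*k - 3).
Gosper form: A/B · C(k+1)/C(k) with A=1, B=1, C=k**4 + 2*k**3/5 - 8*k**2/5 - 6*k/5 - 3/5.
Solve (1)·f(k+1) − (1)·f(k) = k**4 + 2*k**3/5 - 8*k**2/5 - 6*k/5 - 3/5.
From deg A=0, deg B=0, deg C=4: d=5.
Solve for f: f(k) = k*(2*k**4 - 4*k**3 - 4*k**2 + 3*k - 3)/10 (degree 5 ≤ 5).
R(k) = B(k−1)·f(k)/C(k) = k*(2*k**4 - 4*k**3 - 4*k**2 + 3*k - 3)/(2*(5*k**4 + 2*k**3 - 8*k**2 - 6*k - 3)); s_k = R·t_k = k*(-2*k**4 + 4*k**3 + 4*k**2 - 3*k + 3).
Δs = -10*k**4 - 4*k**3 + 16*k**2 + 12*k + 6, as required.
Telescope: S(n) = s_(n+1) − s_(1) = -2*n**5 - 6*n**4 + 13*n**2 + 15*n + 6 − (6) = n*(-2*n**4 - 6*n**3 + 13*n + 15).

S(n) = n*(-2*n**4 - 6*n**3 + 13*n + 15)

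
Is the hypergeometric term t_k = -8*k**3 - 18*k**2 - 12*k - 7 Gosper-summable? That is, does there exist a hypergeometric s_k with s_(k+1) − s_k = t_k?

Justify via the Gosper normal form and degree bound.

Ratio r(k) = (8*k**3 + 42*k**2 + 72*k + 45)/(8*k**3 + 18*k**2 + 12*k + 7).
Gosper form: A/B · C(k+1)/C(k) with A=1, B=1, C=k**3 + 9*k**2/4 + 3*k/2 + 7/8.
Set up (1)·f(k+1) − (1)·f(k) − (k**3 + 9*k**2/4 + 3*k/2 + 7/8) = 0.
From deg A=0, deg B=0, deg C=3: d=4.
Coefficient equations give f(k) = k*(2*k**3 + 2*k**2 - k + 4)/8.
So s_k = (B(k−1)f/C)·t_k = (k*(2*k**3 + 2*k**2 - k + 4)/(8*k**3 + 18*k**2 + 12*k + 7))·t_k = k*(-2*k**3 - 2*k**2 + k - 4).
Δs = -8*k**3 - 18*k**2 - 12*k - 7, as required.

Yes. s_k = k*(-2*k**3 - 2*k**2 + k - 4).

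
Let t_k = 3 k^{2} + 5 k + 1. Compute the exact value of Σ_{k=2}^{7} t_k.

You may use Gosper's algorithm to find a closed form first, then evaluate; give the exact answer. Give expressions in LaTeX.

Σ = 558

t_(k+1)/t_k = (3*k**2 + 11*k + 9)/(3*k**2 + 5*k + 1).
So A=1 and B=1, with C=k**2 + 5*k/3 + 1/3.
Key eq: (1)·f(k+1) = (1)·f(k) + (k**2 + 5*k/3 + 1/3).
Degrees (0,0,2) ⇒ d ≤ 3.
Solve for f: f(k) = k*(k**2 + k - 1)/3 (degree 3 ≤ 3).
Certificate R = B(k−1)f/C = k*(k**2 + k - 1)/(3*k**2 + 5*k + 1) gives s_k = k*(k**2 + k - 1).
s_(k+1) − s_k = 3*k**2 + 5*k + 1 = t_k.
Σ_(k=2)^(7) t_k = s_(8) − s_(2) = 568 − (10) = 558.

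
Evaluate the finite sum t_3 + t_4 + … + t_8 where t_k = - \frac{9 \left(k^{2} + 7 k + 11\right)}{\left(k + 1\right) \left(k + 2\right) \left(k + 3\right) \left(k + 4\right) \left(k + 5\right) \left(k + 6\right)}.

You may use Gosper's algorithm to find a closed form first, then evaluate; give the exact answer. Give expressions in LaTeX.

Σ = -31/2240

Step 1: r(k) = (k + 1)*(7*k + (k + 1)**2 + 18)/((k + 7)*(k**2 + 7*k + 11)).
Gosper form: A/B · C(k+1)/C(k) with A=k + 1, B=k + 7, C=k**2 + 7*k + 11.
Need (k + 1)·f(k+1) − (k + 6)·f(k) = k**2 + 7*k + 11.
Bound: deg f ≤ 5.
Match coefficients ⇒ f(k) = k*(k + 2)*(k + 4)*(k**2 + 9*k + 23)/45.
So s_k = (B(k−1)f/C)·t_k = (k*(k + 2)*(k + 4)*(k + 6)*(k**2 + 9*k + 23)/(45*(k**2 + 7*k + 11)))·t_k = k*(-k**2 - 9*k - 23)/(5*(k**3 + 9*k**2 + 23*k + 15)).
Check: Δs_k = 9*(-k**2 - 7*k - 11)/(k**6 + 21*k**5 + 175*k**4 + 735*k**3 + 1624*k**2 + 1764*k + 720). ✓
Σ_(k=3)^(8) t_k = s_(9) − s_(3) = -111/560 − (-59/320) = -31/2240.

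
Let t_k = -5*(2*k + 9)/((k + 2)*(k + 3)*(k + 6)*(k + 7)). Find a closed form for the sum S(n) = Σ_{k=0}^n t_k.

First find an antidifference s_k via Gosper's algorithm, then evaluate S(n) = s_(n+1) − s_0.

Compute t_(k+1)/t_k: get (k + 2)*(k + 6)*(2*k + 11)/((k + 4)*(k + 8)*(2*k + 9)).
Normal form (A,B,C) = (k + 2, k + 8, k**3 + 27*k**2/2 + 121*k/2 + 90).
Key eq: (k + 2)·f(k+1) = (k + 7)·f(k) + (k**3 + 27*k**2/2 + 121*k/2 + 90).
From deg A=1, deg B=1, deg C=3: d=5.
A polynomial solution: f(k) = k*(k + 3)*(k + 4)*(k + 5)*(k + 8)/24.
Get s_k = R·t_k = 5*k*(-k - 8)/(12*(k**2 + 8*k + 12)) with R(k) = B(k−1)f(k)/C(k) = k*(k + 3)*(k + 7)*(k + 8)/(12*(2*k + 9)).
Δs = 5*(-2*k - 9)/(k**4 + 18*k**3 + 113*k**2 + 288*k + 252), as required.
Σ_(k=0)^n t_k = s_(n+1) − s_(0) = (5*(-n**2 - 10*n - 9)/(12*(n**2 + 10*n + 21))) − (0), i.e. 5*(-n**2 - 10*n - 9)/(12*(n**2 + 10*n + 21)).

S(n) = 5*(-n**2 - 10*n - 9)/(12*(n**2 + 10*n + 21))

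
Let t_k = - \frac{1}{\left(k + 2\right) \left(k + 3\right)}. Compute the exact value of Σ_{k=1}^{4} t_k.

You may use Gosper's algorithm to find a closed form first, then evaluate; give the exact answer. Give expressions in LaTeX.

The ratio is (k + 2)/(k + 4).
Factor: A=k + 2; B=k + 4; C=1.
Set up (k + 2)·f(k+1) − (k + 3)·f(k) − (1) = 0.
Degrees (1,1,0) ⇒ d ≤ 1.
A polynomial solution: f(k) = k/2.
Get s_k = R·t_k = -k/(2*k + 4) with R(k) = B(k−1)f(k)/C(k) = k*(k + 3)/2.
Δs = -1/(k**2 + 5*k + 6), as required.
Sum = s_(5) − s_(1); s_(5) = -5/14, s_(1) = -1/6 ⇒ -4/21.

Σ = -4/21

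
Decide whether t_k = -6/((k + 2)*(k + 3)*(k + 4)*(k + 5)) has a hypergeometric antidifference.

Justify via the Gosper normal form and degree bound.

The ratio is (k + 2)/(k + 6).
Take A(k)=k + 2, B(k)=k + 6, C(k)=1.
f must satisfy (k + 2)·f(k+1) − (k + 5)·f(k) = 1.
Bound: deg f ≤ 3.
Solve for f: f(k) = k*(k**2 + 9*k + 26)/72 (degree 3 ≤ 3).
R(k) = B(k−1)·f(k)/C(k) = k*(k + 5)*(k**2 + 9*k + 26)/72; s_k = R·t_k = k*(-k**2 - 9*k - 26)/(12*(k + 2)*(k + 3)*(k + 4)).
Check: Δs_k = -6/(k**4 + 14*k**3 + 71*k**2 + 154*k + 120). ✓

Yes. s_k = k*(-k**2 - 9*k - 26)/(12*(k + 2)*(k + 3)*(k + 4)).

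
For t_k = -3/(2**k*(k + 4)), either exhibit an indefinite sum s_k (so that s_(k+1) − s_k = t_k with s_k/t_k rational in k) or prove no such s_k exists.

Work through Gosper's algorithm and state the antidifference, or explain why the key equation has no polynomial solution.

Ratio r(k) = (k + 4)/(2*(k + 5)).
Take A(k)=k/2 + 2, B(k)=k + 5, C(k)=1.
Set up (k/2 + 2)·f(k+1) − (k + 4)·f(k) − (1) = 0.
Degrees (1,1,0) ⇒ d ≤ -1.
deg f ≤ -1 is impossible — no certificate.

none (Gosper's algorithm certifies no s_k)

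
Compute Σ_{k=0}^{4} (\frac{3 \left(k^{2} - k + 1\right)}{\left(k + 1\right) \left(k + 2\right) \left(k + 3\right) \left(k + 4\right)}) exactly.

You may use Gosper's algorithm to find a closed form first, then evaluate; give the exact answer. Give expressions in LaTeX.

Compute t_(k+1)/t_k: get -(k + 1)*(k - (k + 1)**2)/((k + 5)*(k**2 - k + 1)).
Gosper form: A/B · C(k+1)/C(k) with A=k + 1, B=k + 5, C=k**2 - k + 1.
Need (k + 1)·f(k+1) − (k + 4)·f(k) = k**2 - k + 1.
deg f ≤ 3 (via 1,1,2).
Match coefficients ⇒ f(k) = k*(k**2 + 5)/6.
Certificate R = B(k−1)f/C = k*(k + 4)*(k**2 + 5)/(6*(k**2 - k + 1)) gives s_k = k*(k**2 + 5)/(2*(k + 1)*(k + 2)*(k + 3)).
Check: Δs_k = 3*(k**2 - k + 1)/(k**4 + 10*k**3 + 35*k**2 + 50*k + 24). ✓
Evaluate s at k=5 and k=0: 25/112 and 0; difference 25/112.

Σ = 25/112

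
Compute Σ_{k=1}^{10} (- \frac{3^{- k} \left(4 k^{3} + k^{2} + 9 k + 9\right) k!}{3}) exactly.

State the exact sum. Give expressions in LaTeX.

r(k) = (k + 1)*(9*k + 4*(k + 1)**3 + (k + 1)**2 + 18)/(3*(4*k**3 + k**2 + 9*k + 9)) after simplifying.
Gosper form: A/B · C(k+1)/C(k) with A=k/3 + 1/3, B=1, C=k**3 + k**2/4 + 9*k/4 + 9/4.
f must satisfy (k/3 + 1/3)·f(k+1) − (1)·f(k) = k**3 + k**2/4 + 9*k/4 + 9/4.
Bound: deg f ≤ 2.
Coefficient equations give f(k) = 3*(4*k**2 + k - 2)/4.
So s_k = (B(k−1)f/C)·t_k = (3*(4*k**2 + k - 2)/(4*k**3 + k**2 + 9*k + 9))·t_k = -(4*k**2 + k - 2)*factorial(k)/3**k.
Check: Δs_k = -(4*k**3 + k**2 + 9*k + 9)*factorial(k)/(3*3**k). ✓
Evaluate s at k=11 and k=1: -242950400/2187 and -1; difference -242948213/2187.

Σ = -242948213/2187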